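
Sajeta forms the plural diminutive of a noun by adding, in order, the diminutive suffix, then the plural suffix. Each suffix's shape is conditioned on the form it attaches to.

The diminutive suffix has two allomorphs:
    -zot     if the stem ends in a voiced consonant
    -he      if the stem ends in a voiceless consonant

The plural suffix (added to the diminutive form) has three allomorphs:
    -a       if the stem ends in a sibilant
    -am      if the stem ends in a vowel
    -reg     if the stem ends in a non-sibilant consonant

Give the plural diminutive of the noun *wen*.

wenzotreg

Since the final consonant of *wen* is /n/ (voiced), it takes -zot, giving *wenzot*.
The diminutive form *wenzot* — final sound /t/ (a non-sibilant consonant) → -reg → *wenzotreg*.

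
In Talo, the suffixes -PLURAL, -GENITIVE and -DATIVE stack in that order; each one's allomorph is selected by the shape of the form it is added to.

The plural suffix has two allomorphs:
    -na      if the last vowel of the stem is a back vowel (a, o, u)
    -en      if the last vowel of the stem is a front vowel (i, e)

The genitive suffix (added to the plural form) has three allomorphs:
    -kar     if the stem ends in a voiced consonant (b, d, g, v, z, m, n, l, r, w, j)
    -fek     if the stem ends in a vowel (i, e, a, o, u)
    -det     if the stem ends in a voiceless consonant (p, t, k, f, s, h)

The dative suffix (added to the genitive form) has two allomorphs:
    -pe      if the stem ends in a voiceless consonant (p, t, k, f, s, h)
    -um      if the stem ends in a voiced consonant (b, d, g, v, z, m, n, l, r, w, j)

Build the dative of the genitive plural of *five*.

Since the last vowel of *five* is /e/ (a front vowel), it takes -en, giving *fiveen*.
The final sound of the plural form *fiveen* is /n/, which is a voiced consonant, so the genitive suffix is -kar, giving *fiveenkar*.
The final consonant of the genitive form *fiveenkar* is /r/, which is voiced, so the dative suffix is -um, giving *fiveenkarum*.

fiveenkarum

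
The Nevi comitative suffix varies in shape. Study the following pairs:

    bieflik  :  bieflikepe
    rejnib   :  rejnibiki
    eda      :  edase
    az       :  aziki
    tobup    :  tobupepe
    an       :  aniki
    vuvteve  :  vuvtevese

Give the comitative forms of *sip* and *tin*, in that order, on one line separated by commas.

sipepe, tiniki

The pattern is voicing of the final sound: -epe when the stem ends in a voiceless consonant (*bieflik*, *tobup*); -iki when the stem ends in a voiced consonant (*rejnib*, *az*, *an*); -se when the stem ends in a vowel (*eda*, *vuvteve*).
*sip* — final sound /p/ (a voiceless consonant) → -epe → *sipepe*.
Since the final sound of *tin* is /n/ (a voiced consonant), it takes -iki, giving *tiniki*.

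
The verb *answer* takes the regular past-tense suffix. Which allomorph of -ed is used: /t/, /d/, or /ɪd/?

The stem *answer* ends in a voiced sound other than /d/.
The -ed suffix is realized as /ɪd/ after /t, d/; as /t/ after other voiceless consonants; and as /d/ after other voiced sounds.
So -ed on *answer* is pronounced /d/.

/d/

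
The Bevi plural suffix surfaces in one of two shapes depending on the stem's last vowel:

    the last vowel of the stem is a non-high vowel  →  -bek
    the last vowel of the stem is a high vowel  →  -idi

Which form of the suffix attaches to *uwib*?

-idi

Since the last vowel of *uwib* is /i/ (a high vowel), it takes -idi.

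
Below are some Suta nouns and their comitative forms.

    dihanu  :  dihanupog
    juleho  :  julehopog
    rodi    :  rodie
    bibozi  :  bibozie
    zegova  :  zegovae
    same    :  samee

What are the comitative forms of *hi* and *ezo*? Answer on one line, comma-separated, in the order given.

hie, ezopog

Looking at the last vowel of each stem: -pog when the last vowel of the stem is a rounded vowel (*dihanu*, *juleho*); -e when the last vowel of the stem is an unrounded vowel (*rodi*, *bibozi*, *zegova*, *same*).
Since the last vowel of *hi* is /i/ (an unrounded vowel), it takes -e, giving *hie*.
*ezo* — last vowel /o/ (a rounded vowel) → -pog → *ezopog*.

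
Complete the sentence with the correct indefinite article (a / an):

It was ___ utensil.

a

The indefinite article is chosen by the initial *sound* of the following word, not its spelling.
*utensil* begins with the sound /juː/ (u pronounced /juː/) — a consonant sound.
So the article is *a*: It was a utensil.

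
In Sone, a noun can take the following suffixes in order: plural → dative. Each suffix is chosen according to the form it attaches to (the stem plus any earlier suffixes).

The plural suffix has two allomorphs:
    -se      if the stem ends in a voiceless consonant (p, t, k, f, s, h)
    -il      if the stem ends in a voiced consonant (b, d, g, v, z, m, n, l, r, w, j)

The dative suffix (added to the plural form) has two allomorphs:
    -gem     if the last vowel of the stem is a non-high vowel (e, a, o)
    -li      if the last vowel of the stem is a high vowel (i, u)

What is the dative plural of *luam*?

luamilli

Since the final consonant of *luam* is /m/ (voiced), it takes -il, giving *luamil*.
The plural form *luamil* — last vowel /i/ (a high vowel) → -li → *luamilli*.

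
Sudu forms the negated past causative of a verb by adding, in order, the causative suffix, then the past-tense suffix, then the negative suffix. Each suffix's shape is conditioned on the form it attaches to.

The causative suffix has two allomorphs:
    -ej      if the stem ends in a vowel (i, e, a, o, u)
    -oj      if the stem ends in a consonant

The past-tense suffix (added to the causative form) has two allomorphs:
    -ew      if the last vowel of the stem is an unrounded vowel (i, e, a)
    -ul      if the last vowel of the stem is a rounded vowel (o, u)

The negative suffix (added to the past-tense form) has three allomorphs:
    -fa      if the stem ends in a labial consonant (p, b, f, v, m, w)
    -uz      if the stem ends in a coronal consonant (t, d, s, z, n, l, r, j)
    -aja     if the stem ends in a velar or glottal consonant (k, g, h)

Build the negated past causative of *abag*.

*abag* — final sound /g/ (a consonant) → -oj → *abagoj*.
Since the last vowel of the causative form *abagoj* is /o/ (a rounded vowel), it takes -ul, giving *abagojul*.
Since the final consonant of the past-tense form *abagojul* is /l/ (coronal), it takes -uz, giving *abagojuluz*.

abagojuluz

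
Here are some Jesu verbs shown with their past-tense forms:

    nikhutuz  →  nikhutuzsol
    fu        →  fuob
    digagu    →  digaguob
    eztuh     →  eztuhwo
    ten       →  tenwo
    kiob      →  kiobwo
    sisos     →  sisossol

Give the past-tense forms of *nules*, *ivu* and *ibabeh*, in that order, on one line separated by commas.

Looking at the final sound of each stem: -sol when the stem ends in a sibilant (*nikhutuz*, *sisos*); -wo when the stem ends in a non-sibilant consonant (*eztuh*, *ten*, *kiob*); -ob when the stem ends in a vowel (*fu*, *digagu*).
*nules*: final sound = /s/, a sibilant → -sol → *nulessol*.
The final sound of *ivu* is /u/, which is a vowel, so the suffix is -ob, giving *ivuob*.
*ibabeh* — final sound /h/ (a non-sibilant consonant) → -wo → *ibabehwo*.

nulessol, ivuob, ibabehwo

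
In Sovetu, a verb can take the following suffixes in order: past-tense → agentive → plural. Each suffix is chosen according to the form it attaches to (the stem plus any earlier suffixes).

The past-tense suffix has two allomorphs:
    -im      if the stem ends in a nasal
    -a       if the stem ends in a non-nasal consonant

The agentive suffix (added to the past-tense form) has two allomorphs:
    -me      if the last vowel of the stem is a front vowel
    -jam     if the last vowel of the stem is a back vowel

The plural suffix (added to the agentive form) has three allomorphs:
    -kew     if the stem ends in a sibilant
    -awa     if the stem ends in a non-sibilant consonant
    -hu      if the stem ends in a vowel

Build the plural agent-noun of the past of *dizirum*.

*dizirum*: final consonant = /m/, a nasal → -im → *dizirumim*.
The past-tense form *dizirumim* — last vowel /i/ (a front vowel) → -me → *dizirumimme*.
The agentive form *dizirumimme* — final sound /e/ (a vowel) → -hu → *dizirumimmehu*.

dizirumimmehu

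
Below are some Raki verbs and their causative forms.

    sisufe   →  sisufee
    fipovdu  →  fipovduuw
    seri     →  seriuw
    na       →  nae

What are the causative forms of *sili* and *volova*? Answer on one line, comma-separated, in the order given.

siliuw, volovae

The suffix is conditioned by the last vowel: -uw when the last vowel of the stem is a high vowel (*fipovdu*, *seri*); -e when the last vowel of the stem is a non-high vowel (*sisufe*, *na*).
Since the last vowel of *sili* is /i/ (a high vowel), it takes -uw, giving *siliuw*.
*volova* — last vowel /a/ (a non-high vowel) → -e → *volovae*.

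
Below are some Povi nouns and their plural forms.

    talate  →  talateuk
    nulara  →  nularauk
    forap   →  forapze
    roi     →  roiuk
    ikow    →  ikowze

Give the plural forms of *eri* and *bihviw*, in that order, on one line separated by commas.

The suffix is conditioned by the final sound: -ze when the stem ends in a consonant (*forap*, *ikow*); -uk when the stem ends in a vowel (*talate*, *nulara*, *roi*).
The final sound of *eri* is /i/, which is a vowel, so the suffix is -uk, giving *eriuk*.
*bihviw*: final sound = /w/, a consonant → -ze → *bihviwze*.

eriuk, bihviwze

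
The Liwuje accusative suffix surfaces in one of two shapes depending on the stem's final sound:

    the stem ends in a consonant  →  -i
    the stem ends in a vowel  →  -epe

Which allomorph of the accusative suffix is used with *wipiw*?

Since the final sound of *wipiw* is /w/ (a consonant), it takes -i.

-i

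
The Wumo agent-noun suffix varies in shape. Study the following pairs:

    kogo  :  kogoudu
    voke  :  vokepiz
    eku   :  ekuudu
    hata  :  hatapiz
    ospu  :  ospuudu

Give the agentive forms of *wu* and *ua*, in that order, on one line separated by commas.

The alternation tracks the last vowel of the stem — -udu when the last vowel of the stem is a rounded vowel (*kogo*, *eku*, *ospu*); -piz when the last vowel of the stem is an unrounded vowel (*voke*, *hata*).
*wu*: last vowel = /u/, a rounded vowel → -udu → *wuudu*.
*ua* — last vowel /a/ (an unrounded vowel) → -piz → *uapiz*.

wuudu, uapiz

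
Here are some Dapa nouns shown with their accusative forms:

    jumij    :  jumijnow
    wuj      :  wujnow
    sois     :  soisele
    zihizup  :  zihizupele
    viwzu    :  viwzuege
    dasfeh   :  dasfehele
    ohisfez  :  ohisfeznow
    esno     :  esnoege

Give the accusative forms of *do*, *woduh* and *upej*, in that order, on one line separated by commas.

doege, woduhele, upejnow

Looking at the final sound of each stem: -ele when the stem ends in a voiceless consonant (*sois*, *zihizup*, *dasfeh*); -now when the stem ends in a voiced consonant (*jumij*, *wuj*, *ohisfez*); -ege when the stem ends in a vowel (*viwzu*, *esno*).
The final sound of *do* is /o/, which is a vowel, so the suffix is -ege, giving *doege*.
*woduh*: final sound = /h/, a voiceless consonant → -ele → *woduhele*.
The final sound of *upej* is /j/, which is a voiced consonant, so the suffix is -now, giving *upejnow*.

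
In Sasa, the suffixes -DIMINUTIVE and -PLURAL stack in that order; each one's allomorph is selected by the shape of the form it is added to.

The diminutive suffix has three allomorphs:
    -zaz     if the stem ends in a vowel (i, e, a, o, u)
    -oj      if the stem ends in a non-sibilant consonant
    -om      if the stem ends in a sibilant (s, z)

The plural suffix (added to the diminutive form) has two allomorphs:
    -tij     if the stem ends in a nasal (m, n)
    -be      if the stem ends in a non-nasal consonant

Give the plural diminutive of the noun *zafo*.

zafozazbe

Since the final sound of *zafo* is /o/ (a vowel), it takes -zaz, giving *zafozaz*.
The diminutive form *zafozaz*: final consonant = /z/, non-nasal → -be → *zafozazbe*.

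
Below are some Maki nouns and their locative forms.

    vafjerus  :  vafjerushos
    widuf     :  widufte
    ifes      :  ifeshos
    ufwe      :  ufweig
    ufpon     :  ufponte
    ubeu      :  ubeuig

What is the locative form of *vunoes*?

The alternation tracks the final sound of the stem — -hos when the stem ends in a sibilant (*vafjerus*, *ifes*); -te when the stem ends in a non-sibilant consonant (*widuf*, *ufpon*); -ig when the stem ends in a vowel (*ufwe*, *ubeu*).
Since the final sound of *vunoes* is /s/ (a sibilant), it takes -hos, giving *vunoeshos*.

vunoeshos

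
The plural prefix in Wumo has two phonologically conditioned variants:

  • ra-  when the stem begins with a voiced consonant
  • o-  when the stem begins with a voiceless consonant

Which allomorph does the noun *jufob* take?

ra-

Since the first consonant of *jufob* is /j/ (voiced), it takes ra-.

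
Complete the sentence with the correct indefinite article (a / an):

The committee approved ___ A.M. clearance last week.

an

The indefinite article is chosen by the initial *sound* of the following word, not its spelling.
The initialism *A.M.* is read letter by letter; the first letter, A, is pronounced /eɪ/, which begins with a vowel sound.
So the article is *an*: The committee approved an A.M. clearance last week.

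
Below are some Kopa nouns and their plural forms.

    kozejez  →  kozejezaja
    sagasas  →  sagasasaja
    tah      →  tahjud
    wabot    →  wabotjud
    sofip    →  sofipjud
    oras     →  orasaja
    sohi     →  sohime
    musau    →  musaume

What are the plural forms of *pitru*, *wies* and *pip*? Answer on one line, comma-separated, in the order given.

The pattern is sibilance of the final sound: -aja when the stem ends in a sibilant (*kozejez*, *sagasas*, *oras*); -jud when the stem ends in a non-sibilant consonant (*tah*, *wabot*, *sofip*); -me when the stem ends in a vowel (*sohi*, *musau*).
The final sound of *pitru* is /u/, which is a vowel, so the suffix is -me, giving *pitrume*.
*wies* — final sound /s/ (a sibilant) → -aja → *wiesaja*.
The final sound of *pip* is /p/, which is a non-sibilant consonant, so the suffix is -jud, giving *pipjud*.

pitrume, wiesaja, pipjud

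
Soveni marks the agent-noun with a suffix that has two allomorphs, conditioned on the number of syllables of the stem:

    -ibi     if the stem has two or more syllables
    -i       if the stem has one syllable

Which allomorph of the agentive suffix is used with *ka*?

*ka* has one syllable, so the suffix is -i.

-i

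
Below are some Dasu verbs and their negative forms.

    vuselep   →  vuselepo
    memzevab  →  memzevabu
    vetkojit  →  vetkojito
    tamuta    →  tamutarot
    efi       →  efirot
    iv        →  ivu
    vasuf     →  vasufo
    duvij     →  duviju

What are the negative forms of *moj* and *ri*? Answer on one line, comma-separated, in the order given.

moju, rirot

The pattern is voicing of the final sound: -o when the stem ends in a voiceless consonant (*vuselep*, *vetkojit*, *vasuf*); -u when the stem ends in a voiced consonant (*memzevab*, *iv*, *duvij*); -rot when the stem ends in a vowel (*tamuta*, *efi*).
*moj* — final sound /j/ (a voiced consonant) → -u → *moju*.
*ri*: final sound = /i/, a vowel → -rot → *rirot*.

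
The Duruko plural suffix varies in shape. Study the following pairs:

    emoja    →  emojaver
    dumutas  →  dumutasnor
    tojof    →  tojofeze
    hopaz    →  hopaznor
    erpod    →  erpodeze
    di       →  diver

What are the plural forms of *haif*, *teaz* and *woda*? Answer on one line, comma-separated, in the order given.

The alternation tracks the final sound of the stem — -nor when the stem ends in a sibilant (*dumutas*, *hopaz*); -eze when the stem ends in a non-sibilant consonant (*tojof*, *erpod*); -ver when the stem ends in a vowel (*emoja*, *di*).
*haif*: final sound = /f/, a non-sibilant consonant → -eze → *haifeze*.
The final sound of *teaz* is /z/, which is a sibilant, so the suffix is -nor, giving *teaznor*.
*woda*: final sound = /a/, a vowel → -ver → *wodaver*.

haifeze, teaznor, wodaver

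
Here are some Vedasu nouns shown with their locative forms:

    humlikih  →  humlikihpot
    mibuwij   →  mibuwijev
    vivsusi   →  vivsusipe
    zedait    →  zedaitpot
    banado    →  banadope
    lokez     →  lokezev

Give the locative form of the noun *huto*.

hutope

The alternation tracks the final sound of the stem — -pot when the stem ends in a voiceless consonant (*humlikih*, *zedait*); -ev when the stem ends in a voiced consonant (*mibuwij*, *lokez*); -pe when the stem ends in a vowel (*vivsusi*, *banado*).
*huto* — final sound /o/ (a vowel) → -pe → *hutope*.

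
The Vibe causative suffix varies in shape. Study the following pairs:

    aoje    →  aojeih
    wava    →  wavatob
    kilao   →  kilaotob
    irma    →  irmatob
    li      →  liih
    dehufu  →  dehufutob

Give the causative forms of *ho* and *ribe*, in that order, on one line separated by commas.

hotob, ribeih

The pattern is front/back vowel harmony: -ih when the last vowel of the stem is a front vowel (*aoje*, *li*); -tob when the last vowel of the stem is a back vowel (*wava*, *kilao*, *irma*, *dehufu*).
*ho*: last vowel = /o/, a back vowel → -tob → *hotob*.
Since the last vowel of *ribe* is /e/ (a front vowel), it takes -ih, giving *ribeih*.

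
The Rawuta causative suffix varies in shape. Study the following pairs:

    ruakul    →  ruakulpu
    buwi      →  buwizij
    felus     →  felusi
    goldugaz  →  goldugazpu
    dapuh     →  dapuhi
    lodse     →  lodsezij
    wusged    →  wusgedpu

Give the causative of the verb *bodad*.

The suffix is conditioned by the final sound: -i when the stem ends in a voiceless consonant (*felus*, *dapuh*); -pu when the stem ends in a voiced consonant (*ruakul*, *goldugaz*, *wusged*); -zij when the stem ends in a vowel (*buwi*, *lodse*).
*bodad* — final sound /d/ (a voiced consonant) → -pu → *bodadpu*.

bodadpu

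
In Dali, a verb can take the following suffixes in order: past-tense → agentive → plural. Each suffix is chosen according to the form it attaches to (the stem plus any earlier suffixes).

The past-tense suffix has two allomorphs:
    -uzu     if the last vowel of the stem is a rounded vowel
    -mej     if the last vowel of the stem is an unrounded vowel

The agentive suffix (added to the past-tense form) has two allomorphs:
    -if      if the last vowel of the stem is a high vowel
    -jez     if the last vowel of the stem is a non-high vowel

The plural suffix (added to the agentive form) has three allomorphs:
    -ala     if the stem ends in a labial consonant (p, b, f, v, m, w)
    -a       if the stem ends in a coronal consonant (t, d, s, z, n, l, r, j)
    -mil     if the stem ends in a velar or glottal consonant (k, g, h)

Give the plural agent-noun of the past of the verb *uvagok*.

uvagokuzuifala

*uvagok*: last vowel = /o/, a rounded vowel → -uzu → *uvagokuzu*.
The past-tense form *uvagokuzu*: last vowel = /u/, a high vowel → -if → *uvagokuzuif*.
Since the final consonant of the agentive form *uvagokuzuif* is /f/ (labial), it takes -ala, giving *uvagokuzuifala*.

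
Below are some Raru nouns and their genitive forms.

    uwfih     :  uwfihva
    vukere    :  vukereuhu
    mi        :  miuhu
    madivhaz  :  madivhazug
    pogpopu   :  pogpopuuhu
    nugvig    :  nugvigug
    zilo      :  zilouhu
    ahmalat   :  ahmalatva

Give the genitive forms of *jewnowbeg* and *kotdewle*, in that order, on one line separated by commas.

jewnowbegug, kotdewleuhu

The pattern is voicing of the final sound: -va when the stem ends in a voiceless consonant (*uwfih*, *ahmalat*); -ug when the stem ends in a voiced consonant (*madivhaz*, *nugvig*); -uhu when the stem ends in a vowel (*vukere*, *mi*, *pogpopu*, *zilo*).
Since the final sound of *jewnowbeg* is /g/ (a voiced consonant), it takes -ug, giving *jewnowbegug*.
Since the final sound of *kotdewle* is /e/ (a vowel), it takes -uhu, giving *kotdewleuhu*.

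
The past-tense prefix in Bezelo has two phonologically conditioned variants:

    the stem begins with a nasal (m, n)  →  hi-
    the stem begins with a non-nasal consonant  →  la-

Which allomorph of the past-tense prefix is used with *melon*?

hi-

*melon* — first consonant /m/ (a nasal) → hi-.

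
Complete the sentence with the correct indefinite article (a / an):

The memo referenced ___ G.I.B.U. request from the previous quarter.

a

The indefinite article is chosen by the initial *sound* of the following word, not its spelling.
The initialism *G.I.B.U.* is read letter by letter; the first letter, G, is pronounced /dʒiː/, which begins with a consonant sound.
So the article is *a*: The memo referenced a G.I.B.U. request from the previous quarter.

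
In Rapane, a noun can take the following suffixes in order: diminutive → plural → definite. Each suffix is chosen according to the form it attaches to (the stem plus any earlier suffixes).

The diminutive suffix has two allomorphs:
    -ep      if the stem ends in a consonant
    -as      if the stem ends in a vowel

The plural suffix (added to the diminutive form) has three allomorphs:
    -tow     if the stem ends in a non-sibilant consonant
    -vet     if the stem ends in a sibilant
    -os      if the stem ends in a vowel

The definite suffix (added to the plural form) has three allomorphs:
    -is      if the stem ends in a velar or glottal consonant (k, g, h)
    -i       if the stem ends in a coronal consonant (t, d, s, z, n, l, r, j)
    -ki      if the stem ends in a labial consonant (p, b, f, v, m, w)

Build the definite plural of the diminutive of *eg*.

egeptowki

*eg*: final sound = /g/, a consonant → -ep → *egep*.
Since the final sound of the diminutive form *egep* is /p/ (a non-sibilant consonant), it takes -tow, giving *egeptow*.
The final consonant of the plural form *egeptow* is /w/, which is labial, so the definite suffix is -ki, giving *egeptowki*.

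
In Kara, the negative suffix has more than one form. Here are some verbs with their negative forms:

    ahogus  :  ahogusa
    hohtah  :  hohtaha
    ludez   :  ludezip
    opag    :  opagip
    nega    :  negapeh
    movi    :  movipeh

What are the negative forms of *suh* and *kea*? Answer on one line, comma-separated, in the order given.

The alternation tracks the final sound of the stem — -a when the stem ends in a voiceless consonant (*ahogus*, *hohtah*); -ip when the stem ends in a voiced consonant (*ludez*, *opag*); -peh when the stem ends in a vowel (*nega*, *movi*).
*suh*: final sound = /h/, a voiceless consonant → -a → *suha*.
The final sound of *kea* is /a/, which is a vowel, so the suffix is -peh, giving *keapeh*.

suha, keapeh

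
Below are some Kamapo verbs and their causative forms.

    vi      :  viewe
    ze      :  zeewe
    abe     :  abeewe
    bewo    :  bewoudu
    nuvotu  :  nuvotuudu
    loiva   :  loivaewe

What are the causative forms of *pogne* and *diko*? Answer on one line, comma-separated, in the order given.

Looking at the last vowel of each stem: -udu when the last vowel of the stem is a rounded vowel (*bewo*, *nuvotu*); -ewe when the last vowel of the stem is an unrounded vowel (*vi*, *ze*, *abe*, *loiva*).
*pogne* — last vowel /e/ (an unrounded vowel) → -ewe → *pogneewe*.
*diko* — last vowel /o/ (a rounded vowel) → -udu → *dikoudu*.

pogneewe, dikoudu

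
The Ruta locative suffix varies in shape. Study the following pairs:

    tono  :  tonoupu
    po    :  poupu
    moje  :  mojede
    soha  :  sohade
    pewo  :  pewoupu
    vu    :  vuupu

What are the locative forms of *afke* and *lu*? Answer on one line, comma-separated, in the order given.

afkede, luupu

The alternation tracks the last vowel of the stem — -upu when the last vowel of the stem is a rounded vowel (*tono*, *po*, *pewo*, *vu*); -de when the last vowel of the stem is an unrounded vowel (*moje*, *soha*).
The last vowel of *afke* is /e/, which is an unrounded vowel, so the suffix is -de, giving *afkede*.
The last vowel of *lu* is /u/, which is a rounded vowel, so the suffix is -upu, giving *luupu*.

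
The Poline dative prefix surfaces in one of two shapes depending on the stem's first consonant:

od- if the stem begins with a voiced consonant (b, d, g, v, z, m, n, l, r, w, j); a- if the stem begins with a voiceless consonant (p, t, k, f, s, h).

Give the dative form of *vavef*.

Since the first consonant of *vavef* is /v/ (voiced), it takes od-, giving *odvavef*.

odvavef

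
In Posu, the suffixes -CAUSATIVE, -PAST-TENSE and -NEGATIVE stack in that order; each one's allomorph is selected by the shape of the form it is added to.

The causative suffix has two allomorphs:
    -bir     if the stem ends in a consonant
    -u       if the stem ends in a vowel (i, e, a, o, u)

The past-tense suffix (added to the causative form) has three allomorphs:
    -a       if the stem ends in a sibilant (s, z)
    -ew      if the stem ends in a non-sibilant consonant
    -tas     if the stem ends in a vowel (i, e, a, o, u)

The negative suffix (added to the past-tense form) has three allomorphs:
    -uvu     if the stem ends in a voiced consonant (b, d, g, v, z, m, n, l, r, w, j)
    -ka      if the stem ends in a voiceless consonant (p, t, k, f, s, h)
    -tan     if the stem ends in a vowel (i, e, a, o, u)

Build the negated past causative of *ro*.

Since the final sound of *ro* is /o/ (a vowel), it takes -u, giving *rou*.
The causative form *rou* — final sound /u/ (a vowel) → -tas → *routas*.
The final sound of the past-tense form *routas* is /s/, which is a voiceless consonant, so the negative suffix is -ka, giving *routaska*.

routaska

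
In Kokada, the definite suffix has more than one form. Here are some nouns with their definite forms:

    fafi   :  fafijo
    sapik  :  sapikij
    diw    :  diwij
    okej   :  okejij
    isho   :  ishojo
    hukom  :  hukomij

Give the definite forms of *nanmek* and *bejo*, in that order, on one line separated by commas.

The suffix is conditioned by the final sound: -ij when the stem ends in a consonant (*sapik*, *diw*, *okej*, *hukom*); -jo when the stem ends in a vowel (*fafi*, *isho*).
Since the final sound of *nanmek* is /k/ (a consonant), it takes -ij, giving *nanmekij*.
The final sound of *bejo* is /o/, which is a vowel, so the suffix is -jo, giving *bejojo*.

nanmekij, bejojo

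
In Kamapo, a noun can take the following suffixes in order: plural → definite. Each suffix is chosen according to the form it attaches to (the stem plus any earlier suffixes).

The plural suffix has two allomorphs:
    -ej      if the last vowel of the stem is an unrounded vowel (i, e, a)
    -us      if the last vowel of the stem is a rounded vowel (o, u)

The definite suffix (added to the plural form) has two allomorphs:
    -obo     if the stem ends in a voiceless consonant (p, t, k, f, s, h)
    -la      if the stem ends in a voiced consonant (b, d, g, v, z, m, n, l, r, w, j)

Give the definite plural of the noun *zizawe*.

Since the last vowel of *zizawe* is /e/ (an unrounded vowel), it takes -ej, giving *zizaweej*.
The plural form *zizaweej* — final consonant /j/ (voiced) → -la → *zizaweejla*.

zizaweejla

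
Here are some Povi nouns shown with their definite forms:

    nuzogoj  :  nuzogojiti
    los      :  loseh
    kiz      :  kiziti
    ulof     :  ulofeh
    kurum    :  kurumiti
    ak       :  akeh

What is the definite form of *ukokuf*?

Looking at the final consonant of each stem: -eh when the stem ends in a voiceless consonant (*los*, *ulof*, *ak*); -iti when the stem ends in a voiced consonant (*nuzogoj*, *kiz*, *kurum*).
*ukokuf* — final consonant /f/ (voiceless) → -eh → *ukokufeh*.

ukokufeh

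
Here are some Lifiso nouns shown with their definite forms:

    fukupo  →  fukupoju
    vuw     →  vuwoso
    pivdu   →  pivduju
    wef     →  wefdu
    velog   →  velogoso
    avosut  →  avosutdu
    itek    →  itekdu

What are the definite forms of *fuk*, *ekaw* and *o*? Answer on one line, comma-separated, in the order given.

fukdu, ekawoso, oju

The suffix is conditioned by the final sound: -du when the stem ends in a voiceless consonant (*wef*, *avosut*, *itek*); -oso when the stem ends in a voiced consonant (*vuw*, *velog*); -ju when the stem ends in a vowel (*fukupo*, *pivdu*).
*fuk*: final sound = /k/, a voiceless consonant → -du → *fukdu*.
*ekaw*: final sound = /w/, a voiced consonant → -oso → *ekawoso*.
The final sound of *o* is /o/, which is a vowel, so the suffix is -ju, giving *oju*.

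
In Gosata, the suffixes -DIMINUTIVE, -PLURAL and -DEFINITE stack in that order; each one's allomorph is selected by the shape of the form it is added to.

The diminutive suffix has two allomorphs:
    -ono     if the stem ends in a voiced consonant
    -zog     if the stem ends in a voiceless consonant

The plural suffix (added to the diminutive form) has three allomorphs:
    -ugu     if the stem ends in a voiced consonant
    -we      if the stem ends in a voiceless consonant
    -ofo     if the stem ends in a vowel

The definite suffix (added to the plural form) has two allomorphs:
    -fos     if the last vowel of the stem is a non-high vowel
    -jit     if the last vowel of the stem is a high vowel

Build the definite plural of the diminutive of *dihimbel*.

*dihimbel*: final consonant = /l/, voiced → -ono → *dihimbelono*.
Since the final sound of the diminutive form *dihimbelono* is /o/ (a vowel), it takes -ofo, giving *dihimbelonoofo*.
The plural form *dihimbelonoofo*: last vowel = /o/, a non-high vowel → -fos → *dihimbelonoofofos*.

dihimbelonoofofos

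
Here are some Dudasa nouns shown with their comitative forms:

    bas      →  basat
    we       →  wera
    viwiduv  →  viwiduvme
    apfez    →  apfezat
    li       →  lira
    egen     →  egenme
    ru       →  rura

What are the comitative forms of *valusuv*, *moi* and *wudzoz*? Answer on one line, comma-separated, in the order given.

The alternation tracks the final sound of the stem — -at when the stem ends in a sibilant (*bas*, *apfez*); -me when the stem ends in a non-sibilant consonant (*viwiduv*, *egen*); -ra when the stem ends in a vowel (*we*, *li*, *ru*).
*valusuv*: final sound = /v/, a non-sibilant consonant → -me → *valusuvme*.
Since the final sound of *moi* is /i/ (a vowel), it takes -ra, giving *moira*.
*wudzoz*: final sound = /z/, a sibilant → -at → *wudzozat*.

valusuvme, moira, wudzozat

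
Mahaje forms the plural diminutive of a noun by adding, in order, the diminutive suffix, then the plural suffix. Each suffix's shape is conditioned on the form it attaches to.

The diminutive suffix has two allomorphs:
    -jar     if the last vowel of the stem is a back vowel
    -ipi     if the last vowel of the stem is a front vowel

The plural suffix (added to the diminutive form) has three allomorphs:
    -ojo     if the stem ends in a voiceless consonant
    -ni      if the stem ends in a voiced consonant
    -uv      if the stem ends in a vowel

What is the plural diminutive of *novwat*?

novwatjarni

*novwat*: last vowel = /a/, a back vowel → -jar → *novwatjar*.
The final sound of the diminutive form *novwatjar* is /r/, which is a voiced consonant, so the plural suffix is -ni, giving *novwatjarni*.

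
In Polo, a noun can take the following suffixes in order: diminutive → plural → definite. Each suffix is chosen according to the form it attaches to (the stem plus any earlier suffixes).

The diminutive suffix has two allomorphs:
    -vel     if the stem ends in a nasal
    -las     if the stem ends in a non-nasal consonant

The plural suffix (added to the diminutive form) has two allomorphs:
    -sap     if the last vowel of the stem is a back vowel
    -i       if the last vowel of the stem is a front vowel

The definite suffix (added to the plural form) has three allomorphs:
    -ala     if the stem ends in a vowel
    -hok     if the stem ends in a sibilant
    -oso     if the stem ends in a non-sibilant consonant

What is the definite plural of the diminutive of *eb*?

eblassaposo

*eb* — final consonant /b/ (non-nasal) → -las → *eblas*.
Since the last vowel of the diminutive form *eblas* is /a/ (a back vowel), it takes -sap, giving *eblassap*.
The plural form *eblassap* — final sound /p/ (a non-sibilant consonant) → -oso → *eblassaposo*.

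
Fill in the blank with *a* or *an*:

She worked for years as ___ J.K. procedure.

a

The indefinite article is chosen by the initial *sound* of the following word, not its spelling.
The initialism *J.K.* is read letter by letter; the first letter, J, is pronounced /dʒeɪ/, which begins with a consonant sound.
So the article is *a*: She worked for years as a J.K. procedure.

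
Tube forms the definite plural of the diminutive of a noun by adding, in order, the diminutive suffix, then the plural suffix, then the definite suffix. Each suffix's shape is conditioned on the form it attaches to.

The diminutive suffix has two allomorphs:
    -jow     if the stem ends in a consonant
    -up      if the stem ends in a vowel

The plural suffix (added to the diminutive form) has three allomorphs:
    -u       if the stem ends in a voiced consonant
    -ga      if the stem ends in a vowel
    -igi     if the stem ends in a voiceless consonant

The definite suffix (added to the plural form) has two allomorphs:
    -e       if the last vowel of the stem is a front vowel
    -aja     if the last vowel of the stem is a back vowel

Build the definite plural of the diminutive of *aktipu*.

aktipuupigie

*aktipu*: final sound = /u/, a vowel → -up → *aktipuup*.
The final sound of the diminutive form *aktipuup* is /p/, which is a voiceless consonant, so the plural suffix is -igi, giving *aktipuupigi*.
The plural form *aktipuupigi* — last vowel /i/ (a front vowel) → -e → *aktipuupigie*.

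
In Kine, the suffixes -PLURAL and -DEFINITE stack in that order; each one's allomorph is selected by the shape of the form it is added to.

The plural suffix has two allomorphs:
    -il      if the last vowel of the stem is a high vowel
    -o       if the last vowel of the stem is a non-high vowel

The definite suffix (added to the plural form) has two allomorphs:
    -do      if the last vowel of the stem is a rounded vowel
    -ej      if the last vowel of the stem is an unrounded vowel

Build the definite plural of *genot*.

The last vowel of *genot* is /o/, which is a non-high vowel, so the plural suffix is -o, giving *genoto*.
The plural form *genoto* — last vowel /o/ (a rounded vowel) → -do → *genotodo*.

genotodo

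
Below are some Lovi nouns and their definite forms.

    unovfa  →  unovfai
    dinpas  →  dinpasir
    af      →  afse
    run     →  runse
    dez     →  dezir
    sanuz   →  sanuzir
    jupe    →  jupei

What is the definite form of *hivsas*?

Looking at the final sound of each stem: -ir when the stem ends in a sibilant (*dinpas*, *dez*, *sanuz*); -se when the stem ends in a non-sibilant consonant (*af*, *run*); -i when the stem ends in a vowel (*unovfa*, *jupe*).
The final sound of *hivsas* is /s/, which is a sibilant, so the suffix is -ir, giving *hivsasir*.

hivsasir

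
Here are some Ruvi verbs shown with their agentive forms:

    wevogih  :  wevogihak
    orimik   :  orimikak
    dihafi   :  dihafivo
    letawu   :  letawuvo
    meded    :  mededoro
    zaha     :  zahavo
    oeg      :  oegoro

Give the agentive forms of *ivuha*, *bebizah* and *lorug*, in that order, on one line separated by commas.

ivuhavo, bebizahak, lorugoro

The alternation tracks the final sound of the stem — -ak when the stem ends in a voiceless consonant (*wevogih*, *orimik*); -oro when the stem ends in a voiced consonant (*meded*, *oeg*); -vo when the stem ends in a vowel (*dihafi*, *letawu*, *zaha*).
The final sound of *ivuha* is /a/, which is a vowel, so the suffix is -vo, giving *ivuhavo*.
The final sound of *bebizah* is /h/, which is a voiceless consonant, so the suffix is -ak, giving *bebizahak*.
The final sound of *lorug* is /g/, which is a voiced consonant, so the suffix is -oro, giving *lorugoro*.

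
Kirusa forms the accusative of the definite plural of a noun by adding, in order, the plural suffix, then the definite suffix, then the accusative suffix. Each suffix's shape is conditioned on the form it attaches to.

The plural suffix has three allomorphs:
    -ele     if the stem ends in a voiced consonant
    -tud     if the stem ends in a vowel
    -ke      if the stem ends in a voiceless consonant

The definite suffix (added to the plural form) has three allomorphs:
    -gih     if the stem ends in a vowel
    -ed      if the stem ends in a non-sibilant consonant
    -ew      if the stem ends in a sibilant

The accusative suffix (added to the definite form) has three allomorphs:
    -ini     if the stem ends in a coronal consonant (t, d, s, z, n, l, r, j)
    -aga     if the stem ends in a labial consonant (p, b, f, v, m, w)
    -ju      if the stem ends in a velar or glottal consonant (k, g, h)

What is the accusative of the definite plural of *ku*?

*ku* — final sound /u/ (a vowel) → -tud → *kutud*.
The final sound of the plural form *kutud* is /d/, which is a non-sibilant consonant, so the definite suffix is -ed, giving *kutuded*.
The final consonant of the definite form *kutuded* is /d/, which is coronal, so the accusative suffix is -ini, giving *kutudedini*.

kutudedini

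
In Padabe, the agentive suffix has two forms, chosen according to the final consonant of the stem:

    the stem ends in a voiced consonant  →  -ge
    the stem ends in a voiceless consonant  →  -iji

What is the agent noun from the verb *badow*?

badowge

The final consonant of *badow* is /w/, which is voiced, so the suffix is -ge, giving *badowge*.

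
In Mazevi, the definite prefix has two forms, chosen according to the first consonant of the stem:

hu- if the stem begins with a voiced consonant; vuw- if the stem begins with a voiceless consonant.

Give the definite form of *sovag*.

vuwsovag

*sovag* — first consonant /s/ (voiceless) → vuw- → *vuwsovag*.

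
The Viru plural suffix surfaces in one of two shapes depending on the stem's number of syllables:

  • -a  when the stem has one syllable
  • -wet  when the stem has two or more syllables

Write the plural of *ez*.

eza

*ez* has one syllable, so the suffix is -a, giving *eza*.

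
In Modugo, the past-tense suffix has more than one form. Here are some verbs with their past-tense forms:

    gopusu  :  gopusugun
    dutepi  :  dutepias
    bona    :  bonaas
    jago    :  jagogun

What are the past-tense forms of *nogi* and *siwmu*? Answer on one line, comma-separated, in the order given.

nogias, siwmugun

The pattern is rounding harmony: -gun when the last vowel of the stem is a rounded vowel (*gopusu*, *jago*); -as when the last vowel of the stem is an unrounded vowel (*dutepi*, *bona*).
*nogi* — last vowel /i/ (an unrounded vowel) → -as → *nogias*.
The last vowel of *siwmu* is /u/, which is a rounded vowel, so the suffix is -gun, giving *siwmugun*.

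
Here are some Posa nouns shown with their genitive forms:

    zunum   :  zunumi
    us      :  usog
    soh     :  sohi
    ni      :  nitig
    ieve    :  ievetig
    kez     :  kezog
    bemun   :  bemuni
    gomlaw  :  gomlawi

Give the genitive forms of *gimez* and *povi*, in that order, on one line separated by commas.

Looking at the final sound of each stem: -og when the stem ends in a sibilant (*us*, *kez*); -i when the stem ends in a non-sibilant consonant (*zunum*, *soh*, *bemun*, *gomlaw*); -tig when the stem ends in a vowel (*ni*, *ieve*).
Since the final sound of *gimez* is /z/ (a sibilant), it takes -og, giving *gimezog*.
The final sound of *povi* is /i/, which is a vowel, so the suffix is -tig, giving *povitig*.

gimezog, povitig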